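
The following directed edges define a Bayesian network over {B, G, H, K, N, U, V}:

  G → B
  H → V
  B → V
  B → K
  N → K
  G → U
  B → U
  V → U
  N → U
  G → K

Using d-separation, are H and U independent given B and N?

Enumerating the 6 paths from H to U and testing each for blocking by {B, N}:
Path 1: H → V ← B ← G → U
  V is a collider here and neither V nor any of its descendants is conditioned on, so the collider stays closed — the path is blocked at V.
Path 2: H → V ← B ← G → K ← N → U
  V is a collider here and neither V nor any of its descendants is conditioned on, so the collider stays closed — the path is blocked at V.
Path 3: H → V ← B → U
  V is a collider here and neither V nor any of its descendants is conditioned on, so the collider stays closed — the path is blocked at V.
Path 4: H → V ← B → K ← G → U
  V is a collider here and neither V nor any of its descendants is conditioned on, so the collider stays closed — the path is blocked at V.
Path 5: H → V ← B → K ← N → U
  V is a collider here and neither V nor any of its descendants is conditioned on, so the collider stays closed — the path is blocked at V.
Path 6: H → V → U
  V is a chain and V is not conditioned on — no node blocks this path, so it is active.
At least one path is unblocked, so d-separation fails.

No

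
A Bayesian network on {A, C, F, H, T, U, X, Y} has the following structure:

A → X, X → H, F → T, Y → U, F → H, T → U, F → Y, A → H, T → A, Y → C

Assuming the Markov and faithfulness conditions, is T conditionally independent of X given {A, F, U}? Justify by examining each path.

We examine all 6 paths between T and X:
  1. T → U ← Y ← F → H ← X — U:collider[open]; Y:chain[open]; F:fork[blocks]; H:collider[blocks] ⇒ blocked
  2. T → U ← Y ← F → H ← A → X — U:collider[open]; Y:chain[open]; F:fork[blocks]; H:collider[blocks]; A:fork[blocks] ⇒ blocked
  3. T ← F → H ← X — F:fork[blocks]; H:collider[blocks] ⇒ blocked
  4. T ← F → H ← A → X — F:fork[blocks]; H:collider[blocks]; A:fork[blocks] ⇒ blocked
  5. T → A → X — A:chain[blocks] ⇒ blocked
  6. T → A → H ← X — A:chain[blocks]; H:collider[blocks] ⇒ blocked
All paths are blocked; T ⊥ X | {A, F, U} holds.

Yes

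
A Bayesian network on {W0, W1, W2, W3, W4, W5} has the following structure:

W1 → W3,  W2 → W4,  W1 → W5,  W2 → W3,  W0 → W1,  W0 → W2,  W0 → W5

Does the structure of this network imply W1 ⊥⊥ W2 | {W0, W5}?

Yes

3 paths connect W1 and W2; each must be blocked for d-separation to hold:
Path 1: W1 ← W0 → W2
  W0 is a fork here and W0 is conditioned on, so the path is blocked at W0.
Path 2: W1 → W5 ← W0 → W2
  W0 is a fork here and W0 is conditioned on, so the path is blocked at W0.
Path 3: W1 → W3 ← W2
  W3 is a collider here and neither W3 nor any of its descendants is conditioned on, so the collider stays closed — the path is blocked at W3.
Every path is blocked, so W1 and W2 are d-separated given {W0, W5}.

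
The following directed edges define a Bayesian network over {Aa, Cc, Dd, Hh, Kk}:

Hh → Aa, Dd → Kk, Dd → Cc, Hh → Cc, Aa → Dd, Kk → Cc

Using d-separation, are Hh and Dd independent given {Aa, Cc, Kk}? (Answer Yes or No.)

No

We examine all 3 paths between Hh and Dd:
  1. Hh → Cc ← Dd — Cc:collider[open] ⇒ active
  2. Hh → Cc ← Kk ← Dd — Cc:collider[open]; Kk:chain[blocks] ⇒ blocked
  3. Hh → Aa → Dd — Aa:chain[blocks] ⇒ blocked
Since the path Hh → Cc ← Dd is active, Hh and Dd are not d-separated given {Aa, Cc, Kk}.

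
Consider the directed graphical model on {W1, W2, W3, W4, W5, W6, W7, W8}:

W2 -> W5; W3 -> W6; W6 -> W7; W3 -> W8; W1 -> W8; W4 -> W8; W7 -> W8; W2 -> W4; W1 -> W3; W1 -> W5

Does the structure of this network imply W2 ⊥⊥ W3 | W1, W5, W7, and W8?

Enumerating the 6 paths from W2 to W3 and testing each for blocking by {W1, W5, W7, W8}:
Path 1: W2 → W5 ← W1 → W8 ← W7 ← W6 ← W3
  W1 is a fork here and W1 is conditioned on, so the path is blocked at W1.
Path 2: W2 → W5 ← W1 → W8 ← W3
  W1 is a fork here and W1 is conditioned on, so the path is blocked at W1.
Path 3: W2 → W5 ← W1 → W3
  W1 is a fork here and W1 is conditioned on, so the path is blocked at W1.
Path 4: W2 → W4 → W8 ← W7 ← W6 ← W3
  W7 is a chain here and W7 is conditioned on, so the path is blocked at W7.
Path 5: W2 → W4 → W8 ← W3
  W4 is a chain and W4 is not conditioned on; W8 is a collider and W8 is conditioned on, which opens it — no node blocks this path, so it is active.
Path 6: W2 → W4 → W8 ← W1 → W3
  W1 is a fork here and W1 is conditioned on, so the path is blocked at W1.
At least one path is unblocked, so d-separation fails.

No — W2 and W3 are not d-separated given {W1, W5, W7, W8}.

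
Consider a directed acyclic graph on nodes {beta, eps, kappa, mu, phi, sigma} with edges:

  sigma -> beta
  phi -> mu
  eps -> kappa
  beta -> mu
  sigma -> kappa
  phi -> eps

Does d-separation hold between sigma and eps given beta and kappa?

There are 2 undirected paths between sigma and eps; checking each against the conditioning set {beta, kappa}:
  1. sigma → beta → mu ← phi → eps — beta:chain[blocks]; mu:collider[blocks]; phi:fork[open] ⇒ blocked
  2. sigma → kappa ← eps — kappa:collider[open] ⇒ active
Since the path sigma → kappa ← eps is active, sigma and eps are not d-separated given {beta, kappa}.

No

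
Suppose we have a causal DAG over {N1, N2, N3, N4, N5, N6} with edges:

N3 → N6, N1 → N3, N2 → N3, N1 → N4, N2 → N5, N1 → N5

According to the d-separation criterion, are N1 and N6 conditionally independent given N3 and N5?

Enumerating the 2 paths from N1 to N6 and testing each for blocking by {N3, N5}:
Path 1: N1 → N5 ← N2 → N3 → N6
  N3 is a chain here and N3 is conditioned on, so the path is blocked at N3.
Path 2: N1 → N3 → N6
  N3 is a chain here and N3 is conditioned on, so the path is blocked at N3.
All paths are blocked; N1 ⊥ N6 | {N3, N5} holds.

Yes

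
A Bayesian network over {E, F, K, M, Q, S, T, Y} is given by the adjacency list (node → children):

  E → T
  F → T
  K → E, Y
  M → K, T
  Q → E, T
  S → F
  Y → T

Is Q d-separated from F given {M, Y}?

Enumerating the 4 paths from Q to F and testing each for blocking by {M, Y}:
  1. Q → T ← F — T:collider[blocks] ⇒ blocked
  2. Q → E → T ← F — E:chain[open]; T:collider[blocks] ⇒ blocked
  3. Q → E ← K ← M → T ← F — E:collider[blocks]; K:chain[open]; M:fork[blocks]; T:collider[blocks] ⇒ blocked
  4. Q → E ← K → Y → T ← F — E:collider[blocks]; K:fork[open]; Y:chain[blocks]; T:collider[blocks] ⇒ blocked
Every path is blocked, so Q and F are d-separated given {M, Y}.

Yes — Q and F are d-separated given {M, Y}.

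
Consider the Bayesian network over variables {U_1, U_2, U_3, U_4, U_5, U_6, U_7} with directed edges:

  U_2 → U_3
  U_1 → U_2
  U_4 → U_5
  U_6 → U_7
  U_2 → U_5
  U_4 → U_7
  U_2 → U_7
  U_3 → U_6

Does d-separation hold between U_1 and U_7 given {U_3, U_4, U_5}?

No

There are 3 undirected paths between U_1 and U_7; checking each against the conditioning set {U_3, U_4, U_5}:
Path 1: U_1 → U_2 → U_7
  U_2 is a chain and U_2 is not conditioned on — no node blocks this path, so it is active.
Path 2: U_1 → U_2 → U_3 → U_6 → U_7
  U_3 is a chain here and U_3 is conditioned on, so the path is blocked at U_3.
Path 3: U_1 → U_2 → U_5 ← U_4 → U_7
  U_4 is a fork here and U_4 is conditioned on, so the path is blocked at U_4.
Since the path U_1 → U_2 → U_7 is active, U_1 and U_7 are not d-separated given {U_3, U_4, U_5}.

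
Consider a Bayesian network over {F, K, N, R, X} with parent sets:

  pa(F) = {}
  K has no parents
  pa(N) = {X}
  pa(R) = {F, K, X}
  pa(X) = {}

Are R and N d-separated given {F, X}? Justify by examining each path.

Yes

Only one path connects R and N:
  1. R ← X → N — X:fork[blocks] ⇒ blocked
All paths are blocked; R ⊥ N | {F, X} holds.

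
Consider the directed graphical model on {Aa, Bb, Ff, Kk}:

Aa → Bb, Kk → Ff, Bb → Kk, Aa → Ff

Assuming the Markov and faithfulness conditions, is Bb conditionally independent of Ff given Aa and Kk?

Yes

There are 2 undirected paths between Bb and Ff; checking each against the conditioning set {Aa, Kk}:
Path 1: Bb ← Aa → Ff
  Aa is a fork here and Aa is conditioned on, so the path is blocked at Aa.
Path 2: Bb → Kk → Ff
  Kk is a chain here and Kk is conditioned on, so the path is blocked at Kk.
All paths are blocked; Bb ⊥ Ff | {Aa, Kk} holds.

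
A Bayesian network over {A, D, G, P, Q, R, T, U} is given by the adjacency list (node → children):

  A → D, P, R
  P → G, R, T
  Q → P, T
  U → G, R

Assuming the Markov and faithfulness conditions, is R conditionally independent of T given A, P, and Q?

Yes

Enumerating the 6 paths from R to T and testing each for blocking by {A, P, Q}:
Path 1: R ← P → T
  P is a fork here and P is conditioned on, so the path is blocked at P.
Path 2: R ← P ← Q → T
  P is a chain here and P is conditioned on, so the path is blocked at P.
Path 3: R ← A → P → T
  A is a fork here and A is conditioned on, so the path is blocked at A.
Path 4: R ← A → P ← Q → T
  A is a fork here and A is conditioned on, so the path is blocked at A.
Path 5: R ← U → G ← P → T
  G is a collider here and neither G nor any of its descendants is conditioned on, so the collider stays closed — the path is blocked at G.
Path 6: R ← U → G ← P ← Q → T
  G is a collider here and neither G nor any of its descendants is conditioned on, so the collider stays closed — the path is blocked at G.
Every path is blocked, so R and T are d-separated given {A, P, Q}.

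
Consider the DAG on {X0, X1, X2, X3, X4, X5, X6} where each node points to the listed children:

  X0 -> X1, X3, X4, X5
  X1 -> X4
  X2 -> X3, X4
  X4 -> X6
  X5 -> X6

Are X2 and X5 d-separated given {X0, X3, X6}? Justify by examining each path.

No

There are 6 undirected paths between X2 and X5; checking each against the conditioning set {X0, X3, X6}:
Path 1: X2 → X4 ← X0 → X5
  X0 is a fork here and X0 is conditioned on, so the path is blocked at X0.
Path 2: X2 → X4 ← X1 ← X0 → X5
  X0 is a fork here and X0 is conditioned on, so the path is blocked at X0.
Path 3: X2 → X4 → X6 ← X5
  X4 is a chain and X4 is not conditioned on; X6 is a collider and X6 is conditioned on, which opens it — no node blocks this path, so it is active.
Path 4: X2 → X3 ← X0 → X4 → X6 ← X5
  X0 is a fork here and X0 is conditioned on, so the path is blocked at X0.
Path 5: X2 → X3 ← X0 → X1 → X4 → X6 ← X5
  X0 is a fork here and X0 is conditioned on, so the path is blocked at X0.
Path 6: X2 → X3 ← X0 → X5
  X0 is a fork here and X0 is conditioned on, so the path is blocked at X0.
Because an active path exists, X2 and X5 are not d-separated.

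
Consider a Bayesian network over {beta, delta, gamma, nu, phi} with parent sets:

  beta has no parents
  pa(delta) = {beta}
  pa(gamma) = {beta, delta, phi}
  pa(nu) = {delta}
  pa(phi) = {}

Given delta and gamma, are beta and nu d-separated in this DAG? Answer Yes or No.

We examine all 2 paths between beta and nu:
Path 1: beta → delta → nu
  delta is a chain here and delta is conditioned on, so the path is blocked at delta.
Path 2: beta → gamma ← delta → nu
  delta is a fork here and delta is conditioned on, so the path is blocked at delta.
All paths are blocked; beta ⊥ nu | {delta, gamma} holds.

Yes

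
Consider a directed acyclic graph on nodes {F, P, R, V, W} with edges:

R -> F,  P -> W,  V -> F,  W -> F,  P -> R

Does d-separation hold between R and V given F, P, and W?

No

2 paths connect R and V; each must be blocked for d-separation to hold:
Path 1: R → F ← V
  F is a collider and F is conditioned on, which opens it — no node blocks this path, so it is active.
Path 2: R ← P → W → F ← V
  P is a fork here and P is conditioned on, so the path is blocked at P.
Since the path R → F ← V is active, R and V are not d-separated given {F, P, W}.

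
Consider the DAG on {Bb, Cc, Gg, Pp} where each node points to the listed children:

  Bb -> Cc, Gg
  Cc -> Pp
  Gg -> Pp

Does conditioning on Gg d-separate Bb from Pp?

No — Bb and Pp are not d-separated given {Gg}.

2 paths connect Bb and Pp; each must be blocked for d-separation to hold:
  1. Bb → Gg → Pp — Gg:chain[blocks] ⇒ blocked
  2. Bb → Cc → Pp — Cc:chain[open] ⇒ active
Because an active path exists, Bb and Pp are not d-separated.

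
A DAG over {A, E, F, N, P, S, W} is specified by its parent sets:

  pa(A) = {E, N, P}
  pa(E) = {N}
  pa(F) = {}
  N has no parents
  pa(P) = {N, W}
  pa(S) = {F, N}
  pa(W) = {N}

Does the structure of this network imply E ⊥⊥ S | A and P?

Enumerating the 4 paths from E to S and testing each for blocking by {A, P}:
Path 1: E ← N → S
  N is a fork and N is not conditioned on — no node blocks this path, so it is active.
Path 2: E → A ← N → S
  A is a collider and A is conditioned on, which opens it; N is a fork and N is not conditioned on — no node blocks this path, so it is active.
Path 3: E → A ← P ← N → S
  P is a chain here and P is conditioned on, so the path is blocked at P.
Path 4: E → A ← P ← W ← N → S
  P is a chain here and P is conditioned on, so the path is blocked at P.
At least one path is unblocked, so d-separation fails.

No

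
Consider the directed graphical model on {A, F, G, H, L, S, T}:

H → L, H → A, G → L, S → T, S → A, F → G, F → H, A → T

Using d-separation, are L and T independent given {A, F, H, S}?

Enumerating the 4 paths from L to T and testing each for blocking by {A, F, H, S}:
Path 1: L ← H → A → T
  H is a fork here and H is conditioned on, so the path is blocked at H.
Path 2: L ← H → A ← S → T
  H is a fork here and H is conditioned on, so the path is blocked at H.
Path 3: L ← G ← F → H → A → T
  F is a fork here and F is conditioned on, so the path is blocked at F.
Path 4: L ← G ← F → H → A ← S → T
  F is a fork here and F is conditioned on, so the path is blocked at F.
Every path is blocked, so L and T are d-separated given {A, F, H, S}.

Yes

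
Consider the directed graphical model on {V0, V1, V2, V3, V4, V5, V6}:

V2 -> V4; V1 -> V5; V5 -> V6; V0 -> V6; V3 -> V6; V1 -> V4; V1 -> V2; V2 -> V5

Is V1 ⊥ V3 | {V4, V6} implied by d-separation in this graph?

Enumerating the 3 paths from V1 to V3 and testing each for blocking by {V4, V6}:
Path 1: V1 → V5 → V6 ← V3
  V5 is a chain and V5 is not conditioned on; V6 is a collider and V6 is conditioned on, which opens it — no node blocks this path, so it is active.
Path 2: V1 → V2 → V5 → V6 ← V3
  V2 is a chain and V2 is not conditioned on; V5 is a chain and V5 is not conditioned on; V6 is a collider and V6 is conditioned on, which opens it — no node blocks this path, so it is active.
Path 3: V1 → V4 ← V2 → V5 → V6 ← V3
  V4 is a collider and V4 is conditioned on, which opens it; V2 is a fork and V2 is not conditioned on; V5 is a chain and V5 is not conditioned on; V6 is a collider and V6 is conditioned on, which opens it — no node blocks this path, so it is active.
At least one path is unblocked, so d-separation fails.

No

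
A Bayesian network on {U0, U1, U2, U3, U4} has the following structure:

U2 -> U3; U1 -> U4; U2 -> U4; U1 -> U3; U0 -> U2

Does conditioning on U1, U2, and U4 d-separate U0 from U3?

Yes — U0 and U3 are d-separated given {U1, U2, U4}.

There are 2 undirected paths between U0 and U3; checking each against the conditioning set {U1, U2, U4}:
Path 1: U0 → U2 → U3
  U2 is a chain here and U2 is conditioned on, so the path is blocked at U2.
Path 2: U0 → U2 → U4 ← U1 → U3
  U2 is a chain here and U2 is conditioned on, so the path is blocked at U2.
Every path is blocked, so U0 and U3 are d-separated given {U1, U2, U4}.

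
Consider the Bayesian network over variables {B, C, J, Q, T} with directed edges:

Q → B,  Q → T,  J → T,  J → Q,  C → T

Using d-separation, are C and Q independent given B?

Yes

Enumerating the 2 paths from C to Q and testing each for blocking by {B}:
  1. C → T ← Q — T:collider[blocks] ⇒ blocked
  2. C → T ← J → Q — T:collider[blocks]; J:fork[open] ⇒ blocked
Since every path is blocked, d-separation holds.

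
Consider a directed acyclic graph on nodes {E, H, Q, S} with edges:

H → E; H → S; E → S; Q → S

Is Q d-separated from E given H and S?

2 paths connect Q and E; each must be blocked for d-separation to hold:
Path 1: Q → S ← H → E
  H is a fork here and H is conditioned on, so the path is blocked at H.
Path 2: Q → S ← E
  S is a collider and S is conditioned on, which opens it — no node blocks this path, so it is active.
Since the path Q → S ← E is active, Q and E are not d-separated given {H, S}.

No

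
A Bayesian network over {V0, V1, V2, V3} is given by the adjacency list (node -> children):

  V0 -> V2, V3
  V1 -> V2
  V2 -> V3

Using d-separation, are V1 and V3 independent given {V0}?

No

Enumerating the 2 paths from V1 to V3 and testing each for blocking by {V0}:
  1. V1 → V2 → V3 — V2:chain[open] ⇒ active
  2. V1 → V2 ← V0 → V3 — V2:collider[blocks]; V0:fork[blocks] ⇒ blocked
At least one path is unblocked, so d-separation fails.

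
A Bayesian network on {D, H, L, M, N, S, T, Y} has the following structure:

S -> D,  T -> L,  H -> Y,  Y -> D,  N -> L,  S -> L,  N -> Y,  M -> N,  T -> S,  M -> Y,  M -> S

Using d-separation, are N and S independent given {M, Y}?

Yes

Enumerating the 6 paths from N to S and testing each for blocking by {M, Y}:
  1. N → L ← T → S — L:collider[blocks]; T:fork[open] ⇒ blocked
  2. N → L ← S — L:collider[blocks] ⇒ blocked
  3. N → Y ← M → S — Y:collider[open]; M:fork[blocks] ⇒ blocked
  4. N → Y → D ← S — Y:chain[blocks]; D:collider[blocks] ⇒ blocked
  5. N ← M → Y → D ← S — M:fork[blocks]; Y:chain[blocks]; D:collider[blocks] ⇒ blocked
  6. N ← M → S — M:fork[blocks] ⇒ blocked
Every path is blocked, so N and S are d-separated given {M, Y}.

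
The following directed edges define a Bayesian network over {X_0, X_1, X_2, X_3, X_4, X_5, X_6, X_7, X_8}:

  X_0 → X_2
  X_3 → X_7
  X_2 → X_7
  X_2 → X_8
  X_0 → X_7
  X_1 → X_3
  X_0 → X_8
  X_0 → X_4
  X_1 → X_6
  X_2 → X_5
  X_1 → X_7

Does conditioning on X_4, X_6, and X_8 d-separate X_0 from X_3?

There are 6 undirected paths between X_0 and X_3; checking each against the conditioning set {X_4, X_6, X_8}:
Path 1: X_0 → X_8 ← X_2 → X_7 ← X_1 → X_3
  X_7 is a collider here and neither X_7 nor any of its descendants is conditioned on, so the collider stays closed — the path is blocked at X_7.
Path 2: X_0 → X_8 ← X_2 → X_7 ← X_3
  X_7 is a collider here and neither X_7 nor any of its descendants is conditioned on, so the collider stays closed — the path is blocked at X_7.
Path 3: X_0 → X_2 → X_7 ← X_1 → X_3
  X_7 is a collider here and neither X_7 nor any of its descendants is conditioned on, so the collider stays closed — the path is blocked at X_7.
Path 4: X_0 → X_2 → X_7 ← X_3
  X_7 is a collider here and neither X_7 nor any of its descendants is conditioned on, so the collider stays closed — the path is blocked at X_7.
Path 5: X_0 → X_7 ← X_1 → X_3
  X_7 is a collider here and neither X_7 nor any of its descendants is conditioned on, so the collider stays closed — the path is blocked at X_7.
Path 6: X_0 → X_7 ← X_3
  X_7 is a collider here and neither X_7 nor any of its descendants is conditioned on, so the collider stays closed — the path is blocked at X_7.
Every path is blocked, so X_0 and X_3 are d-separated given {X_4, X_6, X_8}.

Yes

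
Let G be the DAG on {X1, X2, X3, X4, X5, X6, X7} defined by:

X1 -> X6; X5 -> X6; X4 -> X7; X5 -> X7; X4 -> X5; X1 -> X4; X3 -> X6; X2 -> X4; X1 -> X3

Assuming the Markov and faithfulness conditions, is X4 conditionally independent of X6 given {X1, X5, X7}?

Yes — X4 and X6 are d-separated given {X1, X5, X7}.

Enumerating the 4 paths from X4 to X6 and testing each for blocking by {X1, X5, X7}:
Path 1: X4 → X7 ← X5 → X6
  X5 is a fork here and X5 is conditioned on, so the path is blocked at X5.
Path 2: X4 → X5 → X6
  X5 is a chain here and X5 is conditioned on, so the path is blocked at X5.
Path 3: X4 ← X1 → X3 → X6
  X1 is a fork here and X1 is conditioned on, so the path is blocked at X1.
Path 4: X4 ← X1 → X6
  X1 is a fork here and X1 is conditioned on, so the path is blocked at X1.
Since every path is blocked, d-separation holds.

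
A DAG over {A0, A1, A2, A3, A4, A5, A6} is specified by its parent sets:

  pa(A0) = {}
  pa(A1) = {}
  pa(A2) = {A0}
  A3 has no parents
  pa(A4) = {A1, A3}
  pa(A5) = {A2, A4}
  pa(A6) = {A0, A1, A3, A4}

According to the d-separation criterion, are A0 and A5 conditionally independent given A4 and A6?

Enumerating the 4 paths from A0 to A5 and testing each for blocking by {A4, A6}:
Path 1: A0 → A2 → A5
  A2 is a chain and A2 is not conditioned on — no node blocks this path, so it is active.
Path 2: A0 → A6 ← A3 → A4 → A5
  A4 is a chain here and A4 is conditioned on, so the path is blocked at A4.
Path 3: A0 → A6 ← A4 → A5
  A4 is a fork here and A4 is conditioned on, so the path is blocked at A4.
Path 4: A0 → A6 ← A1 → A4 → A5
  A4 is a chain here and A4 is conditioned on, so the path is blocked at A4.
Since the path A0 → A2 → A5 is active, A0 and A5 are not d-separated given {A4, A6}.

No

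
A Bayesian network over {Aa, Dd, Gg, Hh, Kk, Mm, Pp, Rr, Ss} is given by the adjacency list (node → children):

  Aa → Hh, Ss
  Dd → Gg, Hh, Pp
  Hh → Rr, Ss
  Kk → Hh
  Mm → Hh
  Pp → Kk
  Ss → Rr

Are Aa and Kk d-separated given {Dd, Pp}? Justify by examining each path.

Yes

Enumerating the 6 paths from Aa to Kk and testing each for blocking by {Dd, Pp}:
Path 1: Aa → Ss ← Hh ← Dd → Pp → Kk
  Ss is a collider here and neither Ss nor any of its descendants is conditioned on, so the collider stays closed — the path is blocked at Ss.
Path 2: Aa → Ss ← Hh ← Kk
  Ss is a collider here and neither Ss nor any of its descendants is conditioned on, so the collider stays closed — the path is blocked at Ss.
Path 3: Aa → Ss → Rr ← Hh ← Dd → Pp → Kk
  Rr is a collider here and neither Rr nor any of its descendants is conditioned on, so the collider stays closed — the path is blocked at Rr.
Path 4: Aa → Ss → Rr ← Hh ← Kk
  Rr is a collider here and neither Rr nor any of its descendants is conditioned on, so the collider stays closed — the path is blocked at Rr.
Path 5: Aa → Hh ← Dd → Pp → Kk
  Hh is a collider here and neither Hh nor any of its descendants is conditioned on, so the collider stays closed — the path is blocked at Hh.
Path 6: Aa → Hh ← Kk
  Hh is a collider here and neither Hh nor any of its descendants is conditioned on, so the collider stays closed — the path is blocked at Hh.
All paths are blocked; Aa ⊥ Kk | {Dd, Pp} holds.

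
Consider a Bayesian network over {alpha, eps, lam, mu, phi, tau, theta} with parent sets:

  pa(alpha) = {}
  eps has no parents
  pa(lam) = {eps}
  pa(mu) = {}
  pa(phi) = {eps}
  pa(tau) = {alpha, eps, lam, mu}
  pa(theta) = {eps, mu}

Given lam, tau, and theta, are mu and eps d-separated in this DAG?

3 paths connect mu and eps; each must be blocked for d-separation to hold:
Path 1: mu → theta ← eps
  theta is a collider and theta is conditioned on, which opens it — no node blocks this path, so it is active.
Path 2: mu → tau ← lam ← eps
  lam is a chain here and lam is conditioned on, so the path is blocked at lam.
Path 3: mu → tau ← eps
  tau is a collider and tau is conditioned on, which opens it — no node blocks this path, so it is active.
At least one path is unblocked, so d-separation fails.

No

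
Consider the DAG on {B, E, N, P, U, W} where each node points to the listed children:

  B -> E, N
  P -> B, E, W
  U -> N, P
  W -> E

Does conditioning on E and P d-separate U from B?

Enumerating the 4 paths from U to B and testing each for blocking by {E, P}:
Path 1: U → N ← B
  N is a collider here and neither N nor any of its descendants is conditioned on, so the collider stays closed — the path is blocked at N.
Path 2: U → P → E ← B
  P is a chain here and P is conditioned on, so the path is blocked at P.
Path 3: U → P → B
  P is a chain here and P is conditioned on, so the path is blocked at P.
Path 4: U → P → W → E ← B
  P is a chain here and P is conditioned on, so the path is blocked at P.
Every path is blocked, so U and B are d-separated given {E, P}.

Yes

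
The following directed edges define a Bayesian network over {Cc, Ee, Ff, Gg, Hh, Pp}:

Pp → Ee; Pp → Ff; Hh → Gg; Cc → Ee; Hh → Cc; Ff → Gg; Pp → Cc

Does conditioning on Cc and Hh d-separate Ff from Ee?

No

4 paths connect Ff and Ee; each must be blocked for d-separation to hold:
Path 1: Ff → Gg ← Hh → Cc ← Pp → Ee
  Gg is a collider here and neither Gg nor any of its descendants is conditioned on, so the collider stays closed — the path is blocked at Gg.
Path 2: Ff → Gg ← Hh → Cc → Ee
  Gg is a collider here and neither Gg nor any of its descendants is conditioned on, so the collider stays closed — the path is blocked at Gg.
Path 3: Ff ← Pp → Cc → Ee
  Cc is a chain here and Cc is conditioned on, so the path is blocked at Cc.
Path 4: Ff ← Pp → Ee
  Pp is a fork and Pp is not conditioned on — no node blocks this path, so it is active.
At least one path is unblocked, so d-separation fails.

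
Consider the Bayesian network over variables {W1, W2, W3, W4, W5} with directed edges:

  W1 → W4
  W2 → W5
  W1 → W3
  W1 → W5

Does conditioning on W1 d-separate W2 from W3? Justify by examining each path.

Yes

Only one path connects W2 and W3:
  1. W2 → W5 ← W1 → W3 — W5:collider[blocks]; W1:fork[blocks] ⇒ blocked
Since every path is blocked, d-separation holds.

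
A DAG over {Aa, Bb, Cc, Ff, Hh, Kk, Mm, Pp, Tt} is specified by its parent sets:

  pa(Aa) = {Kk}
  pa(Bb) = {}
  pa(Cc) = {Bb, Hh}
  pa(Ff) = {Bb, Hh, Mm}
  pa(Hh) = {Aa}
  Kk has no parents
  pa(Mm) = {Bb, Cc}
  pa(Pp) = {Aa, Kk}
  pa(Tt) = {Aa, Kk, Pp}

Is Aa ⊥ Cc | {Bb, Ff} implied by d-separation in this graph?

There are 5 undirected paths between Aa and Cc; checking each against the conditioning set {Bb, Ff}:
  1. Aa → Hh → Ff ← Mm ← Cc — Hh:chain[open]; Ff:collider[open]; Mm:chain[open] ⇒ active
  2. Aa → Hh → Ff ← Mm ← Bb → Cc — Hh:chain[open]; Ff:collider[open]; Mm:chain[open]; Bb:fork[blocks] ⇒ blocked
  3. Aa → Hh → Ff ← Bb → Mm ← Cc — Hh:chain[open]; Ff:collider[open]; Bb:fork[blocks]; Mm:collider[open] ⇒ blocked
  4. Aa → Hh → Ff ← Bb → Cc — Hh:chain[open]; Ff:collider[open]; Bb:fork[blocks] ⇒ blocked
  5. Aa → Hh → Cc — Hh:chain[open] ⇒ active
At least one path is unblocked, so d-separation fails.

No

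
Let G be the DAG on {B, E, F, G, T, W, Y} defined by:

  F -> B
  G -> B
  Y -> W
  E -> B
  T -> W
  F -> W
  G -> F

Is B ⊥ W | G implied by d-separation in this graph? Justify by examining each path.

No

Enumerating the 2 paths from B to W and testing each for blocking by {G}:
Path 1: B ← G → F → W
  G is a fork here and G is conditioned on, so the path is blocked at G.
Path 2: B ← F → W
  F is a fork and F is not conditioned on — no node blocks this path, so it is active.
Because an active path exists, B and W are not d-separated.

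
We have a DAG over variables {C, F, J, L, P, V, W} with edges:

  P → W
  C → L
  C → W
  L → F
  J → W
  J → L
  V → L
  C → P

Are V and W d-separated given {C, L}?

No — V and W are not d-separated given {C, L}.

3 paths connect V and W; each must be blocked for d-separation to hold:
Path 1: V → L ← C → W
  C is a fork here and C is conditioned on, so the path is blocked at C.
Path 2: V → L ← C → P → W
  C is a fork here and C is conditioned on, so the path is blocked at C.
Path 3: V → L ← J → W
  L is a collider and L is conditioned on, which opens it; J is a fork and J is not conditioned on — no node blocks this path, so it is active.
Because an active path exists, V and W are not d-separated.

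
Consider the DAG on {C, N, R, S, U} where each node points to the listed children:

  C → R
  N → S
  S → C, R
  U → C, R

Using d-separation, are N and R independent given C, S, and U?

Yes

3 paths connect N and R; each must be blocked for d-separation to hold:
Path 1: N → S → R
  S is a chain here and S is conditioned on, so the path is blocked at S.
Path 2: N → S → C ← U → R
  S is a chain here and S is conditioned on, so the path is blocked at S.
Path 3: N → S → C → R
  S is a chain here and S is conditioned on, so the path is blocked at S.
All paths are blocked; N ⊥ R | {C, S, U} holds.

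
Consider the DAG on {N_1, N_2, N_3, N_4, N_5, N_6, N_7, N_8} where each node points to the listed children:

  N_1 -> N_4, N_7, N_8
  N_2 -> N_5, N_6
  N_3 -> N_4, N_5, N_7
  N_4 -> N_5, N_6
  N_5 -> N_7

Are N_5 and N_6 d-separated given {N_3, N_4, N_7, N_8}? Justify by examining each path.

No — N_5 and N_6 are not d-separated given {N_3, N_4, N_7, N_8}.

Enumerating the 6 paths from N_5 to N_6 and testing each for blocking by {N_3, N_4, N_7, N_8}:
Path 1: N_5 → N_7 ← N_3 → N_4 → N_6
  N_3 is a fork here and N_3 is conditioned on, so the path is blocked at N_3.
Path 2: N_5 → N_7 ← N_1 → N_4 → N_6
  N_4 is a chain here and N_4 is conditioned on, so the path is blocked at N_4.
Path 3: N_5 ← N_2 → N_6
  N_2 is a fork and N_2 is not conditioned on — no node blocks this path, so it is active.
Path 4: N_5 ← N_3 → N_7 ← N_1 → N_4 → N_6
  N_3 is a fork here and N_3 is conditioned on, so the path is blocked at N_3.
Path 5: N_5 ← N_3 → N_4 → N_6
  N_3 is a fork here and N_3 is conditioned on, so the path is blocked at N_3.
Path 6: N_5 ← N_4 → N_6
  N_4 is a fork here and N_4 is conditioned on, so the path is blocked at N_4.
Because an active path exists, N_5 and N_6 are not d-separated.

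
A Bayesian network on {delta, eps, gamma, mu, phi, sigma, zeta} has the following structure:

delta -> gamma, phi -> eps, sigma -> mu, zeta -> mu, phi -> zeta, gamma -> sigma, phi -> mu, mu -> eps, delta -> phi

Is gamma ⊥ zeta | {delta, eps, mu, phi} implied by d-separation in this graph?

6 paths connect gamma and zeta; each must be blocked for d-separation to hold:
Path 1: gamma → sigma → mu ← phi → zeta
  phi is a fork here and phi is conditioned on, so the path is blocked at phi.
Path 2: gamma → sigma → mu ← zeta
  sigma is a chain and sigma is not conditioned on; mu is a collider and mu is conditioned on, which opens it — no node blocks this path, so it is active.
Path 3: gamma → sigma → mu → eps ← phi → zeta
  mu is a chain here and mu is conditioned on, so the path is blocked at mu.
Path 4: gamma ← delta → phi → zeta
  delta is a fork here and delta is conditioned on, so the path is blocked at delta.
Path 5: gamma ← delta → phi → eps ← mu ← zeta
  delta is a fork here and delta is conditioned on, so the path is blocked at delta.
Path 6: gamma ← delta → phi → mu ← zeta
  delta is a fork here and delta is conditioned on, so the path is blocked at delta.
Because an active path exists, gamma and zeta are not d-separated.

No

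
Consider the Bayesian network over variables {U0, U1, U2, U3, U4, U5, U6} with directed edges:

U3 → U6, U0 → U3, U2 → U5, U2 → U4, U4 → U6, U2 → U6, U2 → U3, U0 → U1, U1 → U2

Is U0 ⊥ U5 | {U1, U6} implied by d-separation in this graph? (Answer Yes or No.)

There are 4 undirected paths between U0 and U5; checking each against the conditioning set {U1, U6}:
Path 1: U0 → U3 ← U2 → U5
  U3 is a collider and its descendant U6 is conditioned on, which opens it; U2 is a fork and U2 is not conditioned on — no node blocks this path, so it is active.
Path 2: U0 → U3 → U6 ← U4 ← U2 → U5
  U3 is a chain and U3 is not conditioned on; U6 is a collider and U6 is conditioned on, which opens it; U4 is a chain and U4 is not conditioned on; U2 is a fork and U2 is not conditioned on — no node blocks this path, so it is active.
Path 3: U0 → U3 → U6 ← U2 → U5
  U3 is a chain and U3 is not conditioned on; U6 is a collider and U6 is conditioned on, which opens it; U2 is a fork and U2 is not conditioned on — no node blocks this path, so it is active.
Path 4: U0 → U1 → U2 → U5
  U1 is a chain here and U1 is conditioned on, so the path is blocked at U1.
At least one path is unblocked, so d-separation fails.

No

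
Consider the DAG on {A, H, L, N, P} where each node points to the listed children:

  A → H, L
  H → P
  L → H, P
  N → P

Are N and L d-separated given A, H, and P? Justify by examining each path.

Enumerating the 3 paths from N to L and testing each for blocking by {A, H, P}:
Path 1: N → P ← L
  P is a collider and P is conditioned on, which opens it — no node blocks this path, so it is active.
Path 2: N → P ← H ← A → L
  H is a chain here and H is conditioned on, so the path is blocked at H.
Path 3: N → P ← H ← L
  H is a chain here and H is conditioned on, so the path is blocked at H.
At least one path is unblocked, so d-separation fails.

No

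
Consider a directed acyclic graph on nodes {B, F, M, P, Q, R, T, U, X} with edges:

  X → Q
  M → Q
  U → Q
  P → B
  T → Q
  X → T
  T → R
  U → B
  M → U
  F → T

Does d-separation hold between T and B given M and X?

4 paths connect T and B; each must be blocked for d-separation to hold:
Path 1: T ← X → Q ← M → U → B
  X is a fork here and X is conditioned on, so the path is blocked at X.
Path 2: T ← X → Q ← U → B
  X is a fork here and X is conditioned on, so the path is blocked at X.
Path 3: T → Q ← M → U → B
  Q is a collider here and neither Q nor any of its descendants is conditioned on, so the collider stays closed — the path is blocked at Q.
Path 4: T → Q ← U → B
  Q is a collider here and neither Q nor any of its descendants is conditioned on, so the collider stays closed — the path is blocked at Q.
Every path is blocked, so T and B are d-separated given {M, X}.

Yes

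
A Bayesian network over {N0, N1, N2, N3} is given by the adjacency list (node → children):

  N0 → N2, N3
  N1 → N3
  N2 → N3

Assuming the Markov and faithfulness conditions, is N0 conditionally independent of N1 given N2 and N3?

No

Enumerating the 2 paths from N0 to N1 and testing each for blocking by {N2, N3}:
  1. N0 → N2 → N3 ← N1 — N2:chain[blocks]; N3:collider[open] ⇒ blocked
  2. N0 → N3 ← N1 — N3:collider[open] ⇒ active
Since the path N0 → N3 ← N1 is active, N0 and N1 are not d-separated given {N2, N3}.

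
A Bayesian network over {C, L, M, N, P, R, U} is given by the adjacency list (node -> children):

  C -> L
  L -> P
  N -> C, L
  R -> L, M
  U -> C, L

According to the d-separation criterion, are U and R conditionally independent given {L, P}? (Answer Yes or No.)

No

Enumerating the 3 paths from U to R and testing each for blocking by {L, P}:
Path 1: U → L ← R
  L is a collider and L is conditioned on, which opens it — no node blocks this path, so it is active.
Path 2: U → C ← N → L ← R
  C is a collider and its descendant L is conditioned on, which opens it; N is a fork and N is not conditioned on; L is a collider and L is conditioned on, which opens it — no node blocks this path, so it is active.
Path 3: U → C → L ← R
  C is a chain and C is not conditioned on; L is a collider and L is conditioned on, which opens it — no node blocks this path, so it is active.
Because an active path exists, U and R are not d-separated.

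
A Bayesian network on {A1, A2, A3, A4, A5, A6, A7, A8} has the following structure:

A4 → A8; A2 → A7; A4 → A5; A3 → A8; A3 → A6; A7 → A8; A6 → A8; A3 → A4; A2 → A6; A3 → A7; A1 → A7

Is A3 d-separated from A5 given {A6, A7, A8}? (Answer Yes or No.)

We examine all 6 paths between A3 and A5:
  1. A3 → A4 → A5 — A4:chain[open] ⇒ active
  2. A3 → A7 ← A2 → A6 → A8 ← A4 → A5 — A7:collider[open]; A2:fork[open]; A6:chain[blocks]; A8:collider[open]; A4:fork[open] ⇒ blocked
  3. A3 → A7 → A8 ← A4 → A5 — A7:chain[blocks]; A8:collider[open]; A4:fork[open] ⇒ blocked
  4. A3 → A8 ← A4 → A5 — A8:collider[open]; A4:fork[open] ⇒ active
  5. A3 → A6 ← A2 → A7 → A8 ← A4 → A5 — A6:collider[open]; A2:fork[open]; A7:chain[blocks]; A8:collider[open]; A4:fork[open] ⇒ blocked
  6. A3 → A6 → A8 ← A4 → A5 — A6:chain[blocks]; A8:collider[open]; A4:fork[open] ⇒ blocked
At least one path is unblocked, so d-separation fails.

No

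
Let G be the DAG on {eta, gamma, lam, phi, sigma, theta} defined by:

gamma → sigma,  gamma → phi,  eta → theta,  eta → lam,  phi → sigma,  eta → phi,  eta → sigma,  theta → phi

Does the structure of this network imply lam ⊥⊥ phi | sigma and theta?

No — lam and phi are not d-separated given {sigma, theta}.

Enumerating the 4 paths from lam to phi and testing each for blocking by {sigma, theta}:
Path 1: lam ← eta → theta → phi
  theta is a chain here and theta is conditioned on, so the path is blocked at theta.
Path 2: lam ← eta → phi
  eta is a fork and eta is not conditioned on — no node blocks this path, so it is active.
Path 3: lam ← eta → sigma ← gamma → phi
  eta is a fork and eta is not conditioned on; sigma is a collider and sigma is conditioned on, which opens it; gamma is a fork and gamma is not conditioned on — no node blocks this path, so it is active.
Path 4: lam ← eta → sigma ← phi
  eta is a fork and eta is not conditioned on; sigma is a collider and sigma is conditioned on, which opens it — no node blocks this path, so it is active.
Since the path lam ← eta → phi is active, lam and phi are not d-separated given {sigma, theta}.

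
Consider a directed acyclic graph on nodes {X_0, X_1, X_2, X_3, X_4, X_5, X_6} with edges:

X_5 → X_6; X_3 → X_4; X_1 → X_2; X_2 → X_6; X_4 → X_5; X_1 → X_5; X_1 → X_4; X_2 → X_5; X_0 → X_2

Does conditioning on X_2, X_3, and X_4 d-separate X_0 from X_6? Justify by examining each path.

4 paths connect X_0 and X_6; each must be blocked for d-separation to hold:
  1. X_0 → X_2 → X_6 — X_2:chain[blocks] ⇒ blocked
  2. X_0 → X_2 → X_5 → X_6 — X_2:chain[blocks]; X_5:chain[open] ⇒ blocked
  3. X_0 → X_2 ← X_1 → X_4 → X_5 → X_6 — X_2:collider[open]; X_1:fork[open]; X_4:chain[blocks]; X_5:chain[open] ⇒ blocked
  4. X_0 → X_2 ← X_1 → X_5 → X_6 — X_2:collider[open]; X_1:fork[open]; X_5:chain[open] ⇒ active
Because an active path exists, X_0 and X_6 are not d-separated.

No — X_0 and X_6 are not d-separated given {X_2, X_3, X_4}.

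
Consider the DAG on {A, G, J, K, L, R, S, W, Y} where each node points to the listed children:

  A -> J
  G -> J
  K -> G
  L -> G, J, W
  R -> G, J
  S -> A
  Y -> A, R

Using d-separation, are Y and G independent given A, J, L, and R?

Yes

6 paths connect Y and G; each must be blocked for d-separation to hold:
Path 1: Y → R → J ← L → G
  R is a chain here and R is conditioned on, so the path is blocked at R.
Path 2: Y → R → J ← G
  R is a chain here and R is conditioned on, so the path is blocked at R.
Path 3: Y → R → G
  R is a chain here and R is conditioned on, so the path is blocked at R.
Path 4: Y → A → J ← L → G
  A is a chain here and A is conditioned on, so the path is blocked at A.
Path 5: Y → A → J ← R → G
  A is a chain here and A is conditioned on, so the path is blocked at A.
Path 6: Y → A → J ← G
  A is a chain here and A is conditioned on, so the path is blocked at A.
All paths are blocked; Y ⊥ G | {A, J, L, R} holds.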